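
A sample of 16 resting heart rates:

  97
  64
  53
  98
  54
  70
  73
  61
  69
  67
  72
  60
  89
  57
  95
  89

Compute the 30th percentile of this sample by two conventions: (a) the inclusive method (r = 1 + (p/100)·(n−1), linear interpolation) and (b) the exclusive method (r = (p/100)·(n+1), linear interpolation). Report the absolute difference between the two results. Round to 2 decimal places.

1.20

Sorted: 53, 54, 57, 60, 61, 64, 67, 69, 70, 72, 73, 89, 89, 95, 97, 98.
n = 16.
(a) r = 5.5; between ranks 5 (61) and 6 (64): 62.5.
(b) r = 5.1; between ranks 5 (61) and 6 (64): 61.3.
|62.5 − 61.3| = 1.2.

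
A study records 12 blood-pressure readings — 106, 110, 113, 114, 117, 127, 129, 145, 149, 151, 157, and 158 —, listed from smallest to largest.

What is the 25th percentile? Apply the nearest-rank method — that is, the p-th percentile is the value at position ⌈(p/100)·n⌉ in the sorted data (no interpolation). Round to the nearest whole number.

113

n = 12.
Position = ⌈25/100 · 12⌉ = ⌈3⌉ = 3.
The value at rank 3 is 113.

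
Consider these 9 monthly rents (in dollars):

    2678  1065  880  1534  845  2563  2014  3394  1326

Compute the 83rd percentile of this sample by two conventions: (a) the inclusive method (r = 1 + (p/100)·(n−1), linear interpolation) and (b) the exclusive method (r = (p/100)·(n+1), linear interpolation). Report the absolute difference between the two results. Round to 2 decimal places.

Sorted: 845, 880, 1065, 1326, 1534, 2014, 2563, 2678, 3394.
n = 9.
(a) r = 7.64; between ranks 7 (2563) and 8 (2678): 2636.6.
(b) r = 8.3; between ranks 8 (2678) and 9 (3394): 2892.8.
|2636.6 − 2892.8| = 256.2.

256.20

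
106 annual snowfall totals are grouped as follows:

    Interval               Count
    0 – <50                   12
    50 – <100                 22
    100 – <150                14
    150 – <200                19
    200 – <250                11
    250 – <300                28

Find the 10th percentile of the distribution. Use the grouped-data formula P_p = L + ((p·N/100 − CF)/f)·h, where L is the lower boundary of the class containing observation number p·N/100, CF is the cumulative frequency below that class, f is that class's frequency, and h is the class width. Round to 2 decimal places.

N = 106; target position k = 10/100 · 106 = 10.6.
Cumulative frequencies: 12, 34, 48, 67, 78, 106.
Observation 10.6 falls in the class 0 – <50.
L = 0, CF = 0, f = 12, h = 50.
P10 = 0 + ((10.6 − 0)/12)·50 = 0 + 44.1667 = 44.1667.

44.17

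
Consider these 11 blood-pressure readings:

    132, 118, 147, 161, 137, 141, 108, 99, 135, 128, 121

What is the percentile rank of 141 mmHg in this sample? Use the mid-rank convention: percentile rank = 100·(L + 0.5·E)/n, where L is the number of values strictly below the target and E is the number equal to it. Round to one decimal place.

Sorted: 99, 108, 118, 121, 128, 132, 135, 137, 141, 147, 161.
Count below 141: L = 8; count equal: E = 1; n = 11.
Percentile rank = 100·(8 + 0.5·1)/11 = 100·8.5/11 = 77.27.

77.3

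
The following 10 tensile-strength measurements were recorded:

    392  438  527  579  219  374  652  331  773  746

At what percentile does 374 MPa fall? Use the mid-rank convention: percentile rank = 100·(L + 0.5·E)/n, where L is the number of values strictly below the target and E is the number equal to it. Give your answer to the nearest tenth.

25.0

Sorted: 219, 331, 374, 392, 438, 527, 579, 652, 746, 773.
Count below 374: L = 2; count equal: E = 1; n = 10.
Percentile rank = 100·(2 + 0.5·1)/10 = 100·2.5/10 = 25.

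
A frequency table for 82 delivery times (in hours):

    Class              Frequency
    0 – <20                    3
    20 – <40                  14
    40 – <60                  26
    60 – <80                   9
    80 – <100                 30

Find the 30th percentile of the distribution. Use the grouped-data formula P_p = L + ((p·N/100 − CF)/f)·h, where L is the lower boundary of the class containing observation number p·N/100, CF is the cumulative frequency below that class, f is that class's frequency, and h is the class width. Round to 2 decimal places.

N = 82; target position k = 30/100 · 82 = 24.6.
Cumulative frequencies: 3, 17, 43, 52, 82.
Observation 24.6 falls in the class 40 – <60.
L = 40, CF = 17, f = 26, h = 20.
P30 = 40 + ((24.6 − 17)/26)·20 = 40 + 5.84615 = 45.8462.

45.85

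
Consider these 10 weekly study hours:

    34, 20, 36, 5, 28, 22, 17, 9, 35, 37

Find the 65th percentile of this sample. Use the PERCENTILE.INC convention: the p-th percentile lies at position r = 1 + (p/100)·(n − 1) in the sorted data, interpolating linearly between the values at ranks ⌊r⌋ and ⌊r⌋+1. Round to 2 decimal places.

33.10

Sorted: 5, 9, 17, 20, 22, 28, 34, 35, 36, 37.
n = 10.
r = 1 + (65/100)·(10 − 1) = 1 + 5.85 = 6.85.
Rank 6 is 28 and rank 7 is 34.
Interpolate: 28 + 0.85·(34 − 28) = 28 + 0.85·6 = 33.1.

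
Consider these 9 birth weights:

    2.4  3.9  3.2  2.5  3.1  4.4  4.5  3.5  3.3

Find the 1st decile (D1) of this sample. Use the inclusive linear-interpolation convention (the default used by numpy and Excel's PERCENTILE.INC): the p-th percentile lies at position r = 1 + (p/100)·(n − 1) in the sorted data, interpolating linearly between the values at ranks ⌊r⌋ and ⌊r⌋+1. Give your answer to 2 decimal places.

2.48

Sorted: 2.4, 2.5, 3.1, 3.2, 3.3, 3.5, 3.9, 4.4, 4.5.
n = 9.
r = 1 + (10/100)·(9 − 1) = 1 + 0.8 = 1.8.
Rank 1 is 2.4 and rank 2 is 2.5.
Interpolate: 2.4 + 0.8·(2.5 − 2.4) = 2.4 + 0.8·0.1 = 2.48.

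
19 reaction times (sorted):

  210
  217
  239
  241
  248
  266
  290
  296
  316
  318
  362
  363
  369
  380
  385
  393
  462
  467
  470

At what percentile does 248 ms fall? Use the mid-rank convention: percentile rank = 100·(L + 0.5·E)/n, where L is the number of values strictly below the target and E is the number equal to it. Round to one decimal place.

Count below 248: L = 4; count equal: E = 1; n = 19.
Percentile rank = 100·(4 + 0.5·1)/19 = 100·4.5/19 = 23.68.

23.7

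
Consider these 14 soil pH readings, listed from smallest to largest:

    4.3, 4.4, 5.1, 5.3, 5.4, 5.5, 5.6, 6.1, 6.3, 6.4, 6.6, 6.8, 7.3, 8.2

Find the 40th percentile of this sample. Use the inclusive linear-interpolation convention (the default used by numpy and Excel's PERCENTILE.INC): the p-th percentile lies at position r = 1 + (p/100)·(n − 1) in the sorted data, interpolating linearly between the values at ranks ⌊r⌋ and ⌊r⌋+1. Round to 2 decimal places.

n = 14.
r = 1 + (40/100)·(14 − 1) = 1 + 5.2 = 6.2.
Rank 6 is 5.5 and rank 7 is 5.6.
Interpolate: 5.5 + 0.2·(5.6 − 5.5) = 5.5 + 0.2·0.1 = 5.52.

5.52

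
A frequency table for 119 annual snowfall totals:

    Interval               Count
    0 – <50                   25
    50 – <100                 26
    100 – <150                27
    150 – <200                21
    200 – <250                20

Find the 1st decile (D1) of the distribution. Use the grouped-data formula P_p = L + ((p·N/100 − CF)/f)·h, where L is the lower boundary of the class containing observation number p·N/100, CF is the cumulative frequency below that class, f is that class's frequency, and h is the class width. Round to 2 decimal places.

N = 119; target position k = 10/100 · 119 = 11.9.
Cumulative frequencies: 25, 51, 78, 99, 119.
Observation 11.9 falls in the class 0 – <50.
L = 0, CF = 0, f = 25, h = 50.
P10 = 0 + ((11.9 − 0)/25)·50 = 0 + 23.8 = 23.8.

23.80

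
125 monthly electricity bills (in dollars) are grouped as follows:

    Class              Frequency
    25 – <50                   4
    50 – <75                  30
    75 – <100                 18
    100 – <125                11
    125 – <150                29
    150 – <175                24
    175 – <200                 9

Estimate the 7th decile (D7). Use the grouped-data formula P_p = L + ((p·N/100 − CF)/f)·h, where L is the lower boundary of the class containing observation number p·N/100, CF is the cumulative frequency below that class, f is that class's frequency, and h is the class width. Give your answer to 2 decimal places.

N = 125; target position k = 70/100 · 125 = 87.5.
Cumulative frequencies: 4, 34, 52, 63, 92, 116, 125.
Observation 87.5 falls in the class 125 – <150.
L = 125, CF = 63, f = 29, h = 25.
P70 = 125 + ((87.5 − 63)/29)·25 = 125 + 21.1207 = 146.121.

146.12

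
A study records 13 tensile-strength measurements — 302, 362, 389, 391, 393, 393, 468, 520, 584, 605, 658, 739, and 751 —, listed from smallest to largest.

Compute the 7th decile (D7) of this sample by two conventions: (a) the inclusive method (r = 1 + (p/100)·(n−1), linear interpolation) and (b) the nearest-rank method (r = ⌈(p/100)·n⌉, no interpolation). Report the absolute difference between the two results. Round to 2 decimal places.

12.60

n = 13.
(a) r = 9.4; between ranks 9 (584) and 10 (605): 592.4.
(b) the nearest-rank method: rank 10 → 605.
|592.4 − 605| = 12.6.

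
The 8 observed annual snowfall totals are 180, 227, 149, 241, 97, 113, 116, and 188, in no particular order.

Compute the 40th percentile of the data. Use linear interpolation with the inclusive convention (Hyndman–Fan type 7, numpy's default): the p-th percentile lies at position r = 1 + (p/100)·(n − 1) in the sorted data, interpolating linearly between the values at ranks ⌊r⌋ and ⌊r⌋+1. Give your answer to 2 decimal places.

Sorted: 97, 113, 116, 149, 180, 188, 227, 241.
n = 8.
r = 1 + (40/100)·(8 − 1) = 1 + 2.8 = 3.8.
Rank 3 is 116 and rank 4 is 149.
Interpolate: 116 + 0.8·(149 − 116) = 116 + 0.8·33 = 142.4.

142.40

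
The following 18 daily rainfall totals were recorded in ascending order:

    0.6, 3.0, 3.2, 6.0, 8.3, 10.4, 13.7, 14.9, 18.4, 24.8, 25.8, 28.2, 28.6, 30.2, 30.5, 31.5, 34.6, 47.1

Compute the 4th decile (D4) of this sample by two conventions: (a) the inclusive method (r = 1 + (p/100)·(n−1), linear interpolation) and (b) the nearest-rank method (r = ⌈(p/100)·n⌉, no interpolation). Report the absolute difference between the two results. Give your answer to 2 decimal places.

0.24

n = 18.
(a) r = 7.8; between ranks 7 (13.7) and 8 (14.9): 14.66.
(b) the nearest-rank method: rank 8 → 14.9.
|14.66 − 14.9| = 0.24.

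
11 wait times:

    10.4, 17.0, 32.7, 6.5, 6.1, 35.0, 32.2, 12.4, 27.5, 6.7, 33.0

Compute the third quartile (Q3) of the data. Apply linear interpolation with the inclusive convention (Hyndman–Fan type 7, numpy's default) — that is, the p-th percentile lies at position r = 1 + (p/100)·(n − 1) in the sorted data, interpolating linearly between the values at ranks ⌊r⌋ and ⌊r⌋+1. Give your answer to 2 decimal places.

32.45

Sorted: 6.1, 6.5, 6.7, 10.4, 12.4, 17.0, 27.5, 32.2, 32.7, 33.0, 35.0.
n = 11.
r = 1 + (75/100)·(11 − 1) = 1 + 7.5 = 8.5.
Rank 8 is 32.2 and rank 9 is 32.7.
Interpolate: 32.2 + 0.5·(32.7 − 32.2) = 32.2 + 0.5·0.5 = 32.45.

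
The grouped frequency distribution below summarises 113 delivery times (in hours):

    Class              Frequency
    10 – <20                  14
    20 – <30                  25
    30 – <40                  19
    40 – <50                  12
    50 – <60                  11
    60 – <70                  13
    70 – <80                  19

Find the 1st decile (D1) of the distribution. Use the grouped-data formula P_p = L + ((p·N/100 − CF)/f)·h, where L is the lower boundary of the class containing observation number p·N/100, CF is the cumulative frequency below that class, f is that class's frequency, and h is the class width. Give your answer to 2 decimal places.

N = 113; target position k = 10/100 · 113 = 11.3.
Cumulative frequencies: 14, 39, 58, 70, 81, 94, 113.
Observation 11.3 falls in the class 10 – <20.
L = 10, CF = 0, f = 14, h = 10.
P10 = 10 + ((11.3 − 0)/14)·10 = 10 + 8.07143 = 18.0714.

18.07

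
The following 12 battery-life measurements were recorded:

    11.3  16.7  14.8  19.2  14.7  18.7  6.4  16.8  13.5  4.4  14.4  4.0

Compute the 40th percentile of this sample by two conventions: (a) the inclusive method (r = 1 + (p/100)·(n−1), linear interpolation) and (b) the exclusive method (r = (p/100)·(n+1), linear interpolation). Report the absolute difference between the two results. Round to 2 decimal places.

0.18

Sorted: 4.0, 4.4, 6.4, 11.3, 13.5, 14.4, 14.7, 14.8, 16.7, 16.8, 18.7, 19.2.
n = 12.
(a) r = 5.4; between ranks 5 (13.5) and 6 (14.4): 13.86.
(b) r = 5.2; between ranks 5 (13.5) and 6 (14.4): 13.68.
|13.86 − 13.68| = 0.18.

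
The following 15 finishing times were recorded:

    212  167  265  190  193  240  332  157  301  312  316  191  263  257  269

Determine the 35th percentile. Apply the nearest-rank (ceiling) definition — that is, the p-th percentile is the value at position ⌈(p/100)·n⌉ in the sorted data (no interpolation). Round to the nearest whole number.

Sorted: 157, 167, 190, 191, 193, 212, 240, 257, 263, 265, 269, 301, 312, 316, 332.
n = 15.
Position = ⌈35/100 · 15⌉ = ⌈5.25⌉ = 6.
The value at rank 6 is 212.

212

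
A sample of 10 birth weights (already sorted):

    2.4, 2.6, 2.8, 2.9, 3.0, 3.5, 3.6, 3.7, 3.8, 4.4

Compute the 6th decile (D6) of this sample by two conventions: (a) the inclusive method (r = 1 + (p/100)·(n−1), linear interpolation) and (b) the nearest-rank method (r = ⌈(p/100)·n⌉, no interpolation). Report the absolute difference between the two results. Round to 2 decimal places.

n = 10.
(a) r = 6.4; between ranks 6 (3.5) and 7 (3.6): 3.54.
(b) the nearest-rank method: rank 6 → 3.5.
|3.54 − 3.5| = 0.04.

0.04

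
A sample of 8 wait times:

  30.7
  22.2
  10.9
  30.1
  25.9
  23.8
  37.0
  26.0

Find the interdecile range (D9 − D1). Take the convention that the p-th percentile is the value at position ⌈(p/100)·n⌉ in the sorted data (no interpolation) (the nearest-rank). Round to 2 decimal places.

26.10

Sorted: 10.9, 22.2, 23.8, 25.9, 26.0, 30.1, 30.7, 37.0.
n = 8.
P10: rank ⌈10/100·8⌉ = 1 → 10.9.
P90: rank ⌈90/100·8⌉ = 8 → 37.
Difference: 37 − 10.9 = 26.1.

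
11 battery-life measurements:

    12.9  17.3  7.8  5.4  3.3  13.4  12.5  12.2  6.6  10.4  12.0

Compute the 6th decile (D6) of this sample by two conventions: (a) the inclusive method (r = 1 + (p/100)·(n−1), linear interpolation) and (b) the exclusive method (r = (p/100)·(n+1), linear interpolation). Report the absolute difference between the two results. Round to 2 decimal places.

Sorted: 3.3, 5.4, 6.6, 7.8, 10.4, 12.0, 12.2, 12.5, 12.9, 13.4, 17.3.
n = 11.
(a) r = 7 → value at rank 7 = 12.2.
(b) r = 7.2; between ranks 7 (12.2) and 8 (12.5): 12.26.
|12.2 − 12.26| = 0.06.

0.06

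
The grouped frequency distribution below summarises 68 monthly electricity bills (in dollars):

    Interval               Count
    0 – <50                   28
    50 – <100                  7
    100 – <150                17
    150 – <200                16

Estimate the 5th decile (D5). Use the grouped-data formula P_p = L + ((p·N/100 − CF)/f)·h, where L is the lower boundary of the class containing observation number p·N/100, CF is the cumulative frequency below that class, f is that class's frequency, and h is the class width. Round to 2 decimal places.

N = 68; target position k = 50/100 · 68 = 34.
Cumulative frequencies: 28, 35, 52, 68.
Observation 34 falls in the class 50 – <100.
L = 50, CF = 28, f = 7, h = 50.
P50 = 50 + ((34 − 28)/7)·50 = 50 + 42.8571 = 92.8571.

92.86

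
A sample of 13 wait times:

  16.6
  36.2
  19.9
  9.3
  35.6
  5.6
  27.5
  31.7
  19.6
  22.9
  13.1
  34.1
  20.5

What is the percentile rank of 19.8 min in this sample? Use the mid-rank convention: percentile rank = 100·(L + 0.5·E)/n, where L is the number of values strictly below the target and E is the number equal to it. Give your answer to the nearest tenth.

38.5

Sorted: 5.6, 9.3, 13.1, 16.6, 19.6, 19.9, 20.5, 22.9, 27.5, 31.7, 34.1, 35.6, 36.2.
Count below 19.8: L = 5; count equal: E = 0; n = 13.
Percentile rank = 100·(5 + 0.5·0)/13 = 100·5/13 = 38.46.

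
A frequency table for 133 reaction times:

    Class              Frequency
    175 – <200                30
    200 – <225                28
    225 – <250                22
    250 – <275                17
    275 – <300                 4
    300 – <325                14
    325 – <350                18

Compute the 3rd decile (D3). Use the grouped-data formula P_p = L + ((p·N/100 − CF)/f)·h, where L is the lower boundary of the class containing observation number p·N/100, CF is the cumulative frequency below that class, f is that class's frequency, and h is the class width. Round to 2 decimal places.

208.84

N = 133; target position k = 30/100 · 133 = 39.9.
Cumulative frequencies: 30, 58, 80, 97, 101, 115, 133.
Observation 39.9 falls in the class 200 – <225.
L = 200, CF = 30, f = 28, h = 25.
P30 = 200 + ((39.9 − 30)/28)·25 = 200 + 8.83929 = 208.839.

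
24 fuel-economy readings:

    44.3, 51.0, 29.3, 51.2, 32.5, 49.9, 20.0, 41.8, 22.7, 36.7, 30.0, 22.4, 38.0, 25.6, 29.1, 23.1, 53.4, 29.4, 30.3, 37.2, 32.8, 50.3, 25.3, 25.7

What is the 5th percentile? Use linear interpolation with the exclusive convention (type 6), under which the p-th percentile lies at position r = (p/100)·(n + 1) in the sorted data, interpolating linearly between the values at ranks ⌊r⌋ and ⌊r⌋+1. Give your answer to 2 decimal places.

20.60

Sorted: 20.0, 22.4, 22.7, 23.1, 25.3, 25.6, 25.7, 29.1, 29.3, 29.4, 30.0, 30.3, 32.5, 32.8, 36.7, 37.2, 38.0, 41.8, 44.3, 49.9, 50.3, 51.0, 51.2, 53.4.
n = 24.
r = (5/100)·(24 + 1) = 1.25.
Rank 1 is 20.0 and rank 2 is 22.4.
Interpolate: 20.0 + 0.25·(22.4 − 20.0) = 20.0 + 0.25·2.4 = 20.6.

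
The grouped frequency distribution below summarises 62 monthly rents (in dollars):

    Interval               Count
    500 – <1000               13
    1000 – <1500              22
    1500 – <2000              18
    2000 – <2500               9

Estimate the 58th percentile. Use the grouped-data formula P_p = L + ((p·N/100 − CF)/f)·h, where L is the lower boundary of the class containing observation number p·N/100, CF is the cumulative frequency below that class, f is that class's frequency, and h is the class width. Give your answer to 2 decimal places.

1526.67

N = 62; target position k = 58/100 · 62 = 35.96.
Cumulative frequencies: 13, 35, 53, 62.
Observation 35.96 falls in the class 1500 – <2000.
L = 1500, CF = 35, f = 18, h = 500.
P58 = 1500 + ((35.96 − 35)/18)·500 = 1500 + 26.6667 = 1526.67.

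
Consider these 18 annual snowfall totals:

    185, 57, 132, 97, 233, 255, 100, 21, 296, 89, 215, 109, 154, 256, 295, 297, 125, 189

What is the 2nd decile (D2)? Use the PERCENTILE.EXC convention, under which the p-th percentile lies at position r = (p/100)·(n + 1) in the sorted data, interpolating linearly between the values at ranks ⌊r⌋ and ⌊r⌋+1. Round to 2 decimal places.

Sorted: 21, 57, 89, 97, 100, 109, 125, 132, 154, 185, 189, 215, 233, 255, 256, 295, 296, 297.
n = 18.
r = (20/100)·(18 + 1) = 3.8.
Rank 3 is 89 and rank 4 is 97.
Interpolate: 89 + 0.8·(97 − 89) = 89 + 0.8·8 = 95.4.

95.40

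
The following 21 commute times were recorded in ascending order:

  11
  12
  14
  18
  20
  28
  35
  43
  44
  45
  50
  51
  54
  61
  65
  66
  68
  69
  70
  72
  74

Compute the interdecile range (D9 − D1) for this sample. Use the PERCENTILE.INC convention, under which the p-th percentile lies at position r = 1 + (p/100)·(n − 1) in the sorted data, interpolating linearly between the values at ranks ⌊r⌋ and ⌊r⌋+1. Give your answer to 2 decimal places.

56.00

n = 21.
P10: r = 3 (integer) → 14.
P90: r = 19 (integer) → 70.
Difference: 70 − 14 = 56.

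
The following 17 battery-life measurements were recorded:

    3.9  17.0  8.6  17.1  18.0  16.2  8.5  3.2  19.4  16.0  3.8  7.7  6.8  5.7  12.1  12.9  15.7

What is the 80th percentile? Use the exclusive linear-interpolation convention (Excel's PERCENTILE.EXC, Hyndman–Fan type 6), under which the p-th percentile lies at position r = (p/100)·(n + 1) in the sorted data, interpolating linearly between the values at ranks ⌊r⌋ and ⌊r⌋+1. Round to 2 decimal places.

17.04

Sorted: 3.2, 3.8, 3.9, 5.7, 6.8, 7.7, 8.5, 8.6, 12.1, 12.9, 15.7, 16.0, 16.2, 17.0, 17.1, 18.0, 19.4.
n = 17.
r = (80/100)·(17 + 1) = 14.4.
Rank 14 is 17.0 and rank 15 is 17.1.
Interpolate: 17.0 + 0.4·(17.1 − 17.0) = 17.0 + 0.4·0.1 = 17.04.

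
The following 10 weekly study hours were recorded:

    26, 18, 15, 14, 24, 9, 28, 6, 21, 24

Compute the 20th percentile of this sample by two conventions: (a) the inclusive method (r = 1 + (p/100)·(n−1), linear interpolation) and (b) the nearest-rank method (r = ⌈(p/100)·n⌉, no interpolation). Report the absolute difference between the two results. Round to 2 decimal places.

4.00

Sorted: 6, 9, 14, 15, 18, 21, 24, 24, 26, 28.
n = 10.
(a) r = 2.8; between ranks 2 (9) and 3 (14): 13.
(b) the nearest-rank method: rank 2 → 9.
|13 − 9| = 4.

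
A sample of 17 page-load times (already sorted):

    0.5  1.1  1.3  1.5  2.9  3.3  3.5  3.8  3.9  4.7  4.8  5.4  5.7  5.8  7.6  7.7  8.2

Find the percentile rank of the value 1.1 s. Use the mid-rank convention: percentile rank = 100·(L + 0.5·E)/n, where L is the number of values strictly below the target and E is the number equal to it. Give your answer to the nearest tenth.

Count below 1.1: L = 1; count equal: E = 1; n = 17.
Percentile rank = 100·(1 + 0.5·1)/17 = 100·1.5/17 = 8.824.

8.8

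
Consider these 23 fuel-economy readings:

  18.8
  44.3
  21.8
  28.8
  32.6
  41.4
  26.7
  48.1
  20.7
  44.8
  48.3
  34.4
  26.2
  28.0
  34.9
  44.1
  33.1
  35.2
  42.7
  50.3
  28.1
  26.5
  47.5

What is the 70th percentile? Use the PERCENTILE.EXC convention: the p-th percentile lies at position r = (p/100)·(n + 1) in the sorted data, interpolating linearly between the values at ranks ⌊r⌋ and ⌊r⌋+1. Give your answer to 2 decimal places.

Sorted: 18.8, 20.7, 21.8, 26.2, 26.5, 26.7, 28.0, 28.1, 28.8, 32.6, 33.1, 34.4, 34.9, 35.2, 41.4, 42.7, 44.1, 44.3, 44.8, 47.5, 48.1, 48.3, 50.3.
n = 23.
r = (70/100)·(23 + 1) = 16.8.
Rank 16 is 42.7 and rank 17 is 44.1.
Interpolate: 42.7 + 0.8·(44.1 − 42.7) = 42.7 + 0.8·1.4 = 43.82.

43.82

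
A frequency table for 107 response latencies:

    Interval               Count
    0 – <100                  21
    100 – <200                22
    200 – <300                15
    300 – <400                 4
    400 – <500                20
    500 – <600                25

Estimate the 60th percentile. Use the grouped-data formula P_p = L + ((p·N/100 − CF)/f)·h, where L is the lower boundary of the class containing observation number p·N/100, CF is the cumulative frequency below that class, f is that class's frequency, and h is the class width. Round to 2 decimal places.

N = 107; target position k = 60/100 · 107 = 64.2.
Cumulative frequencies: 21, 43, 58, 62, 82, 107.
Observation 64.2 falls in the class 400 – <500.
L = 400, CF = 62, f = 20, h = 100.
P60 = 400 + ((64.2 − 62)/20)·100 = 400 + 11 = 411.

411.00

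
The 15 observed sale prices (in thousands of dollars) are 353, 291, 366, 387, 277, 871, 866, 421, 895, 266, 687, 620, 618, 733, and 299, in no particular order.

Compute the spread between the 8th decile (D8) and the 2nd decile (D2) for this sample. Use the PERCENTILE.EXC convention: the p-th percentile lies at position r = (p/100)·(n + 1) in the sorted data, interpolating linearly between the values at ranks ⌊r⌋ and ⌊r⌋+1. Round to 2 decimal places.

546.80

Sorted: 266, 277, 291, 299, 353, 366, 387, 421, 618, 620, 687, 733, 866, 871, 895.
n = 15.
P20: r = 3.2; ranks 3–4 are 291, 299; interpolating gives 292.6.
P80: r = 12.8; ranks 12–13 are 733, 866; interpolating gives 839.4.
Difference: 839.4 − 292.6 = 546.8.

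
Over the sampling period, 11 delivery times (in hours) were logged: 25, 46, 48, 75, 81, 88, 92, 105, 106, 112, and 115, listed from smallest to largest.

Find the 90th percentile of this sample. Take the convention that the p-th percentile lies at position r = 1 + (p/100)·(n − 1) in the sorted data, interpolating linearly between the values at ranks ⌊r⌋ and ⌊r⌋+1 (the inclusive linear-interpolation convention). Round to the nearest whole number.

112

n = 11.
r = 1 + (90/100)·(11 − 1) = 1 + 9 = 10.
r is an integer, so P90 is the value at rank 10: 112.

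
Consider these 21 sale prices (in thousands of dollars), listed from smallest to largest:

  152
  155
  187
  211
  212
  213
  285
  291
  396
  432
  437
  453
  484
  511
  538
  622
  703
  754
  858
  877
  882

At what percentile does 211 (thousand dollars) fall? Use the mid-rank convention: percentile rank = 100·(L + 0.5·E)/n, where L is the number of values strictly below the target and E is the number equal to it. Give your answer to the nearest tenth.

Count below 211: L = 3; count equal: E = 1; n = 21.
Percentile rank = 100·(3 + 0.5·1)/21 = 100·3.5/21 = 16.67.

16.7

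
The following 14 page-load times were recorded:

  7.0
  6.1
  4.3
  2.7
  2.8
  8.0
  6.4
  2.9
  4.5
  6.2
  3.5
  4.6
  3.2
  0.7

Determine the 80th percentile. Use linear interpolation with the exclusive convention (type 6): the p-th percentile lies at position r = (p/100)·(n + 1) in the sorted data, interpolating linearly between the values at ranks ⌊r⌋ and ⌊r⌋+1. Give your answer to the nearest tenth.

Sorted: 0.7, 2.7, 2.8, 2.9, 3.2, 3.5, 4.3, 4.5, 4.6, 6.1, 6.2, 6.4, 7.0, 8.0.
n = 14.
r = (80/100)·(14 + 1) = 12.
r is an integer, so P80 is the value at rank 12: 6.4.

6.4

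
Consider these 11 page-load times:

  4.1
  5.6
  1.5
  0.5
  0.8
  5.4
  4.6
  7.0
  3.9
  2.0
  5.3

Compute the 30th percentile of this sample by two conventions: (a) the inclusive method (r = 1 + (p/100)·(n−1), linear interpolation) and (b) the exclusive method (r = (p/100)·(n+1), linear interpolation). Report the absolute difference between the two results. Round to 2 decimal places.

Sorted: 0.5, 0.8, 1.5, 2.0, 3.9, 4.1, 4.6, 5.3, 5.4, 5.6, 7.0.
n = 11.
(a) r = 4 → value at rank 4 = 2.
(b) r = 3.6; between ranks 3 (1.5) and 4 (2.0): 1.8.
|2 − 1.8| = 0.2.

0.20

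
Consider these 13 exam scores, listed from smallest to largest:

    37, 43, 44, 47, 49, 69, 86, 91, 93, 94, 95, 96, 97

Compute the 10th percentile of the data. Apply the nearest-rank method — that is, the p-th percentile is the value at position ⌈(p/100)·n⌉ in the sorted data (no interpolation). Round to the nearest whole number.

n = 13.
Position = ⌈10/100 · 13⌉ = ⌈1.3⌉ = 2.
The value at rank 2 is 43.

43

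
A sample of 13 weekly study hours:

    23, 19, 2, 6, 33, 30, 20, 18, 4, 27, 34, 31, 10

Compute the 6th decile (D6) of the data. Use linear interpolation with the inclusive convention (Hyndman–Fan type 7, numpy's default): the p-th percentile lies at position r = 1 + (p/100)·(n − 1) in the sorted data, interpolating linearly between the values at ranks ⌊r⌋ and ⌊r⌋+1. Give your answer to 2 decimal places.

23.80

Sorted: 2, 4, 6, 10, 18, 19, 20, 23, 27, 30, 31, 33, 34.
n = 13.
r = 1 + (60/100)·(13 − 1) = 1 + 7.2 = 8.2.
Rank 8 is 23 and rank 9 is 27.
Interpolate: 23 + 0.2·(27 − 23) = 23 + 0.2·4 = 23.8.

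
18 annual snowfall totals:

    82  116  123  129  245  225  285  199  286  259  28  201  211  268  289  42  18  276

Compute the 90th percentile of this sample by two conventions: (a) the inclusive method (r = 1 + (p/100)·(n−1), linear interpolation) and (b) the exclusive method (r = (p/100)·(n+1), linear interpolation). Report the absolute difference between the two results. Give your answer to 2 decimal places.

1.00

Sorted: 18, 28, 42, 82, 116, 123, 129, 199, 201, 211, 225, 245, 259, 268, 276, 285, 286, 289.
n = 18.
(a) r = 16.3; between ranks 16 (285) and 17 (286): 285.3.
(b) r = 17.1; between ranks 17 (286) and 18 (289): 286.3.
|285.3 − 286.3| = 1.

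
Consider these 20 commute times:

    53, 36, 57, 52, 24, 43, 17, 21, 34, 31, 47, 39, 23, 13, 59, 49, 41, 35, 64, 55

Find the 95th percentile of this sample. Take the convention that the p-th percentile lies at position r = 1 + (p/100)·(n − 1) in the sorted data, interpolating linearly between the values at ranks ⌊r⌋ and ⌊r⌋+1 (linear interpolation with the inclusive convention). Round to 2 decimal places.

Sorted: 13, 17, 21, 23, 24, 31, 34, 35, 36, 39, 41, 43, 47, 49, 52, 53, 55, 57, 59, 64.
n = 20.
r = 1 + (95/100)·(20 − 1) = 1 + 18.05 = 19.05.
Rank 19 is 59 and rank 20 is 64.
Interpolate: 59 + 0.05·(64 − 59) = 59 + 0.05·5 = 59.25.

59.25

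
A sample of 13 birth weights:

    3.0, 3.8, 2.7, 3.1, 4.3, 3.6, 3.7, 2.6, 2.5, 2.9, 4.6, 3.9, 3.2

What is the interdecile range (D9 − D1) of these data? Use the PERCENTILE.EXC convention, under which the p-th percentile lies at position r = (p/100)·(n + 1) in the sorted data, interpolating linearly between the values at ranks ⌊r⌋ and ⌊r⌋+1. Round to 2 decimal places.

Sorted: 2.5, 2.6, 2.7, 2.9, 3.0, 3.1, 3.2, 3.6, 3.7, 3.8, 3.9, 4.3, 4.6.
n = 13.
P10: r = 1.4; ranks 1–2 are 2.5, 2.6; interpolating gives 2.54.
P90: r = 12.6; ranks 12–13 are 4.3, 4.6; interpolating gives 4.48.
Difference: 4.48 − 2.54 = 1.94.

1.94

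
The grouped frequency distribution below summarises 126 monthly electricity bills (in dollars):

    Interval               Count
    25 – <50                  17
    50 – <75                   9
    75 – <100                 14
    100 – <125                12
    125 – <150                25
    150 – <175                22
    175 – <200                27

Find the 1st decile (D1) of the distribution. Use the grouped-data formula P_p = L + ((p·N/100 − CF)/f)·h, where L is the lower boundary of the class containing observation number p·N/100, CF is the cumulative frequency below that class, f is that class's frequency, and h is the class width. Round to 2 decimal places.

43.53

N = 126; target position k = 10/100 · 126 = 12.6.
Cumulative frequencies: 17, 26, 40, 52, 77, 99, 126.
Observation 12.6 falls in the class 25 – <50.
L = 25, CF = 0, f = 17, h = 25.
P10 = 25 + ((12.6 − 0)/17)·25 = 25 + 18.5294 = 43.5294.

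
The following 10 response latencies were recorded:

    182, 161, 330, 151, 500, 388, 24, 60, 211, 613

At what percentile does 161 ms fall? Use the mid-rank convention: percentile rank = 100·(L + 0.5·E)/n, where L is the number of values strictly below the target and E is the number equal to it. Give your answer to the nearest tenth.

Sorted: 24, 60, 151, 161, 182, 211, 330, 388, 500, 613.
Count below 161: L = 3; count equal: E = 1; n = 10.
Percentile rank = 100·(3 + 0.5·1)/10 = 100·3.5/10 = 35.

35.0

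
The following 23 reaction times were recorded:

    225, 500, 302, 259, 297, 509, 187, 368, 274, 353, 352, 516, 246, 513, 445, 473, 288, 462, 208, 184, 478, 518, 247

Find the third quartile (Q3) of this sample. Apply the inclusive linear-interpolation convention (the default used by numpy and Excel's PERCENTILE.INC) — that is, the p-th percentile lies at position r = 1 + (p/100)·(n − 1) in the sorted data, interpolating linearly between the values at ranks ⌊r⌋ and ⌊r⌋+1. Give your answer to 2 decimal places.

Sorted: 184, 187, 208, 225, 246, 247, 259, 274, 288, 297, 302, 352, 353, 368, 445, 462, 473, 478, 500, 509, 513, 516, 518.
n = 23.
r = 1 + (75/100)·(23 − 1) = 1 + 16.5 = 17.5.
Rank 17 is 473 and rank 18 is 478.
Interpolate: 473 + 0.5·(478 − 473) = 473 + 0.5·5 = 475.5.

475.50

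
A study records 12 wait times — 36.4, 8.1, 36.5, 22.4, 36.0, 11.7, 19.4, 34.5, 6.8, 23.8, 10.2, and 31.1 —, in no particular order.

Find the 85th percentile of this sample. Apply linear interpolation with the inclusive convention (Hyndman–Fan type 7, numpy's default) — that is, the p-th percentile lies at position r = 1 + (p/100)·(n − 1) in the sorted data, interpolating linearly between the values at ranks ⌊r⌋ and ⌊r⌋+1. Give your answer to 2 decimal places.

Sorted: 6.8, 8.1, 10.2, 11.7, 19.4, 22.4, 23.8, 31.1, 34.5, 36.0, 36.4, 36.5.
n = 12.
r = 1 + (85/100)·(12 − 1) = 1 + 9.35 = 10.35.
Rank 10 is 36.0 and rank 11 is 36.4.
Interpolate: 36.0 + 0.35·(36.4 − 36.0) = 36.0 + 0.35·0.4 = 36.14.

36.14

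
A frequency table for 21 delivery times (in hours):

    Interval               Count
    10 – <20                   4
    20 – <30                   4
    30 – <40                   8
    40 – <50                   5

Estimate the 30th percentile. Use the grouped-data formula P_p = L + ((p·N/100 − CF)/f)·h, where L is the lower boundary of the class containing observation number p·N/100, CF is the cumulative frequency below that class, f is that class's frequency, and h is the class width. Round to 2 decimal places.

25.75

N = 21; target position k = 30/100 · 21 = 6.3.
Cumulative frequencies: 4, 8, 16, 21.
Observation 6.3 falls in the class 20 – <30.
L = 20, CF = 4, f = 4, h = 10.
P30 = 20 + ((6.3 − 4)/4)·10 = 20 + 5.75 = 25.75.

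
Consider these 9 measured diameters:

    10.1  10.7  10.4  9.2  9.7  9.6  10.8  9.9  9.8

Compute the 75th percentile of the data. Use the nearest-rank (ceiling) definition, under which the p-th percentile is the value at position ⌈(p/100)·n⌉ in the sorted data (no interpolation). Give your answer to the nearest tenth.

Sorted: 9.2, 9.6, 9.7, 9.8, 9.9, 10.1, 10.4, 10.7, 10.8.
n = 9.
Position = ⌈75/100 · 9⌉ = ⌈6.75⌉ = 7.
The value at rank 7 is 10.4.

10.4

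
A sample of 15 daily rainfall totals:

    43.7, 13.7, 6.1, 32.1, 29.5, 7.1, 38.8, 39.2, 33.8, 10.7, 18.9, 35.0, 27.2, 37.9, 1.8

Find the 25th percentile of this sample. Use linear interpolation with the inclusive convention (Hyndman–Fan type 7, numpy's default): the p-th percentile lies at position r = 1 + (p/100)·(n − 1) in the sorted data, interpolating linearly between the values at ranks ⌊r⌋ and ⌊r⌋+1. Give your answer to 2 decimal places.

Sorted: 1.8, 6.1, 7.1, 10.7, 13.7, 18.9, 27.2, 29.5, 32.1, 33.8, 35.0, 37.9, 38.8, 39.2, 43.7.
n = 15.
r = 1 + (25/100)·(15 − 1) = 1 + 3.5 = 4.5.
Rank 4 is 10.7 and rank 5 is 13.7.
Interpolate: 10.7 + 0.5·(13.7 − 10.7) = 10.7 + 0.5·3 = 12.2.

12.20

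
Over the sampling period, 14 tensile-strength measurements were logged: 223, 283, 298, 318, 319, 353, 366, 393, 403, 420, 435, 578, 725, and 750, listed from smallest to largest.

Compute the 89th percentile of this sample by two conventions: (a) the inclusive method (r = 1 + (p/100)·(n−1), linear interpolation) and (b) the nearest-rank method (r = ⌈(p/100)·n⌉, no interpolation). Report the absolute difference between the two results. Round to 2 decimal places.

n = 14.
(a) r = 12.57; between ranks 12 (578) and 13 (725): 661.79.
(b) the nearest-rank method: rank 13 → 725.
|661.79 − 725| = 63.21.

63.21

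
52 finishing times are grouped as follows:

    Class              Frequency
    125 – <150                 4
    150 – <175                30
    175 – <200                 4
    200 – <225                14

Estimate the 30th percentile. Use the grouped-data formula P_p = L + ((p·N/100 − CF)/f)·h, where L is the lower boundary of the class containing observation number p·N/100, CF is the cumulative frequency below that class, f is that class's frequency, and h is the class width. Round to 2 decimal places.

159.67

N = 52; target position k = 30/100 · 52 = 15.6.
Cumulative frequencies: 4, 34, 38, 52.
Observation 15.6 falls in the class 150 – <175.
L = 150, CF = 4, f = 30, h = 25.
P30 = 150 + ((15.6 − 4)/30)·25 = 150 + 9.66667 = 159.667.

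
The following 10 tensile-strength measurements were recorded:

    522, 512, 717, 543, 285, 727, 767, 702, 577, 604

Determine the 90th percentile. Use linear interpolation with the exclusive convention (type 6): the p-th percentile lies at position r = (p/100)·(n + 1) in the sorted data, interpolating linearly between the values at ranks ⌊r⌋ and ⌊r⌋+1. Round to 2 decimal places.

763.00

Sorted: 285, 512, 522, 543, 577, 604, 702, 717, 727, 767.
n = 10.
r = (90/100)·(10 + 1) = 9.9.
Rank 9 is 727 and rank 10 is 767.
Interpolate: 727 + 0.9·(767 − 727) = 727 + 0.9·40 = 763.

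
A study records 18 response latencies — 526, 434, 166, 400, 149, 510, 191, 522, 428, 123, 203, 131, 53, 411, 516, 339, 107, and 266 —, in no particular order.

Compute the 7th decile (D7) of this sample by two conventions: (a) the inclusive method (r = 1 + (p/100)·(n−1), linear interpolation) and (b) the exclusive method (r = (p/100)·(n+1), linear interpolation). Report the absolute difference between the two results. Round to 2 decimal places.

3.50

Sorted: 53, 107, 123, 131, 149, 166, 191, 203, 266, 339, 400, 411, 428, 434, 510, 516, 522, 526.
n = 18.
(a) r = 12.9; between ranks 12 (411) and 13 (428): 426.3.
(b) r = 13.3; between ranks 13 (428) and 14 (434): 429.8.
|426.3 − 429.8| = 3.5.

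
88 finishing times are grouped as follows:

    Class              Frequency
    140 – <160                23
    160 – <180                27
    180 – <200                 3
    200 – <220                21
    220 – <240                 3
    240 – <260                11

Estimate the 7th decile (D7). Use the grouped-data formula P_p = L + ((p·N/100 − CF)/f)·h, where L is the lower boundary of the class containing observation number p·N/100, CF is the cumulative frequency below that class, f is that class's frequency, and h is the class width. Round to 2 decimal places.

N = 88; target position k = 70/100 · 88 = 61.6.
Cumulative frequencies: 23, 50, 53, 74, 77, 88.
Observation 61.6 falls in the class 200 – <220.
L = 200, CF = 53, f = 21, h = 20.
P70 = 200 + ((61.6 − 53)/21)·20 = 200 + 8.19048 = 208.19.

208.19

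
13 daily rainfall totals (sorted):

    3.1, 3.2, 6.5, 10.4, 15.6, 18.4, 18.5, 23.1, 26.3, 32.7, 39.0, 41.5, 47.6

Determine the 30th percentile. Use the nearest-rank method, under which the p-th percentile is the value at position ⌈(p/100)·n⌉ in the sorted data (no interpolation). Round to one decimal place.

10.4

n = 13.
Position = ⌈30/100 · 13⌉ = ⌈3.9⌉ = 4.
The value at rank 4 is 10.4.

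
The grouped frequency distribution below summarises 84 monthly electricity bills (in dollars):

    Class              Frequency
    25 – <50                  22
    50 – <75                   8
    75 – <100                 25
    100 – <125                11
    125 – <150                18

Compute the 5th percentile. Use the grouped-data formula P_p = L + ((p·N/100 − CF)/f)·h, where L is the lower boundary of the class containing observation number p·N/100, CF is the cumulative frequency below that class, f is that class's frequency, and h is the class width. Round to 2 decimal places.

N = 84; target position k = 5/100 · 84 = 4.2.
Cumulative frequencies: 22, 30, 55, 66, 84.
Observation 4.2 falls in the class 25 – <50.
L = 25, CF = 0, f = 22, h = 25.
P5 = 25 + ((4.2 − 0)/22)·25 = 25 + 4.77273 = 29.7727.

29.77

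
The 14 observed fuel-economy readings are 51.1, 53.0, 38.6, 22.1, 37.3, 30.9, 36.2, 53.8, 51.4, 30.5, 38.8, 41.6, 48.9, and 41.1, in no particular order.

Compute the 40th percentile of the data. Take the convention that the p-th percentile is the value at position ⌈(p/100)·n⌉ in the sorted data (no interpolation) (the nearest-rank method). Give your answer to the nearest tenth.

Sorted: 22.1, 30.5, 30.9, 36.2, 37.3, 38.6, 38.8, 41.1, 41.6, 48.9, 51.1, 51.4, 53.0, 53.8.
n = 14.
Position = ⌈40/100 · 14⌉ = ⌈5.6⌉ = 6.
The value at rank 6 is 38.6.

38.6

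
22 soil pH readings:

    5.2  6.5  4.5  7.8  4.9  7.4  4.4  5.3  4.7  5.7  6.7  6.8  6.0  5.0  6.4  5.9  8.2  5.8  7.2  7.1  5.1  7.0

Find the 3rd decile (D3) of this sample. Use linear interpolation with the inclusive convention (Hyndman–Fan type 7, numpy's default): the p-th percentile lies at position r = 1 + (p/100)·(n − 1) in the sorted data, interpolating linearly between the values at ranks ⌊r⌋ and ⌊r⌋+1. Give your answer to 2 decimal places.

5.23

Sorted: 4.4, 4.5, 4.7, 4.9, 5.0, 5.1, 5.2, 5.3, 5.7, 5.8, 5.9, 6.0, 6.4, 6.5, 6.7, 6.8, 7.0, 7.1, 7.2, 7.4, 7.8, 8.2.
n = 22.
r = 1 + (30/100)·(22 − 1) = 1 + 6.3 = 7.3.
Rank 7 is 5.2 and rank 8 is 5.3.
Interpolate: 5.2 + 0.3·(5.3 − 5.2) = 5.2 + 0.3·0.1 = 5.23.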